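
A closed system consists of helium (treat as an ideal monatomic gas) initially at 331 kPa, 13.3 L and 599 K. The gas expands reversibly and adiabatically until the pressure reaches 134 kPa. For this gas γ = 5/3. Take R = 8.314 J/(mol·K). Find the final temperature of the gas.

Adiabatic: T₂/T₁ = (P₂/P₁)^((γ−1)/γ) ⇒ T₂ = 599×(0.405)^0.400 = 417 K; V₂ = 22.9 L.

417 K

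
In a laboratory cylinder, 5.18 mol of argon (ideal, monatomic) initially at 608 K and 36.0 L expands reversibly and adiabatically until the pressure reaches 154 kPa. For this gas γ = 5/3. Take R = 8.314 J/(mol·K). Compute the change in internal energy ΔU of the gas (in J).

-18200 J

P₁ = nRT₁/V₁ = 5.18×8.314×608/36.0 = 727 kPa.
Adiabatic: T₂/T₁ = (P₂/P₁)^((γ−1)/γ) ⇒ T₂ = 608×(0.212)^0.400 = 327 K; V₂ = 91.4 L.
For an ideal gas ΔU = nCvΔT with Cv = (3/2)R = 12.5 J/(mol·K).
ΔU = 5.18×12.5×(327−608) = -18200 J.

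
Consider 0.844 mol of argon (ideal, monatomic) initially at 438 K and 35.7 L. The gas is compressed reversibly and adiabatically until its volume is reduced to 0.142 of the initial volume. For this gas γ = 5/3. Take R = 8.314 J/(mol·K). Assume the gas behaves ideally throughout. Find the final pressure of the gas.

2230 kPa

P₁ = nRT₁/V₁ = 0.844×8.314×438/35.7 = 86.1 kPa.
Adiabatic: TV^(γ−1) = const ⇒ T₂ = 438×(7.04)^0.667 = 1610 K; PV^γ = const ⇒ P₂ = 2230 kPa.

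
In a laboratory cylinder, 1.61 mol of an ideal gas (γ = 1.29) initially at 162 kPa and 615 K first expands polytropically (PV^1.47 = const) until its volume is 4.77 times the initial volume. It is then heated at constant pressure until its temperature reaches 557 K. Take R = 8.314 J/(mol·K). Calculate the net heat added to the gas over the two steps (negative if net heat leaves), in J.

9940 J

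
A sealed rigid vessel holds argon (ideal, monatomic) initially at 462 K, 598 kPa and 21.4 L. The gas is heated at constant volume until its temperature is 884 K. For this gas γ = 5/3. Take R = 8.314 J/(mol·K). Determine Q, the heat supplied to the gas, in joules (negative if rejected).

17500 J

n = P₁V₁/(RT₁) = 598×21.4/(8.314×462) = 3.33 mol.
Isochoric: V stays 21.4 L; P/T = const ⇒ T₂ = 884 K, P₂ = 1140 kPa.
W = 0 (no volume change).
ΔU = nCvΔT = 3.33×12.5×(884−462) = 17500 J.
Q = ΔU = 17500 J.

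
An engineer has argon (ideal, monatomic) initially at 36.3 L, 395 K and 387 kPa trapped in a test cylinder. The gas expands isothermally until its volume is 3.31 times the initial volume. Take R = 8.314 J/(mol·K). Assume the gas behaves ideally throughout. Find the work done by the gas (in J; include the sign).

n = P₁V₁/(RT₁) = 387×36.3/(8.314×395) = 4.28 mol.
Isothermal: T stays 395 K; PV = const ⇒ V₂ = 120 L, P₂ = 117 kPa.
W = nRT ln(V₂/V₁) = 4.28×8.314×395×ln(3.31) = 16800 J.

16800 J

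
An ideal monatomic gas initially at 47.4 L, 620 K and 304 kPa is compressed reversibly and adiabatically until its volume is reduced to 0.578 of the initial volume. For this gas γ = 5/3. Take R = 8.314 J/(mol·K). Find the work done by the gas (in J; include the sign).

n = P₁V₁/(RT₁) = 304×47.4/(8.314×620) = 2.80 mol.
Adiabatic: TV^(γ−1) = const ⇒ T₂ = 620×(1.73)^0.667 = 894 K; PV^γ = const ⇒ P₂ = 758 kPa.
ΔU = nCvΔT = 2.80×12.5×(894−620) = 9540 J.
Q = 0 for an adiabatic process, so W = −ΔU = -9540 J.

-9540 J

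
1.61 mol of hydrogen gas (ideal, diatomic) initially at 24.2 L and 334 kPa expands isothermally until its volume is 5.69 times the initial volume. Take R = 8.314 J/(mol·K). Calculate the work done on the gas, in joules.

T₁ = P₁V₁/(nR) = 334×24.2/(1.61×8.314) = 604 K.
Isothermal: T stays 604 K; PV = const ⇒ V₂ = 138 L, P₂ = 58.7 kPa.
W = nRT ln(V₂/V₁) = 1.61×8.314×604×ln(5.69) = 14100 J.
Work done on the gas = −W_by = -14100 J.

-14100 J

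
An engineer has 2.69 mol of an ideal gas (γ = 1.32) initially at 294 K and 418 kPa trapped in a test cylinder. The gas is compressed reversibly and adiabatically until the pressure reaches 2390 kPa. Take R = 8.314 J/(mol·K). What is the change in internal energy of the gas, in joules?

V₁ = nRT₁/P₁ = 2.69×8.314×294/418 = 15.7 L.
Adiabatic: T₂/T₁ = (P₂/P₁)^((γ−1)/γ) ⇒ T₂ = 294×(5.72)^0.242 = 449 K; V₂ = 4.20 L.
For an ideal gas ΔU = nCvΔT with Cv = R/(γ−1) = 26.0 J/(mol·K).
ΔU = 2.69×26.0×(449−294) = 10800 J.

10800 J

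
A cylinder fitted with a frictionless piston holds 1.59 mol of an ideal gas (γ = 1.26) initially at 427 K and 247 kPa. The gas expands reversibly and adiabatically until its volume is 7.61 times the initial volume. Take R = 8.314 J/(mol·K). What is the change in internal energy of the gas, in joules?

-8900 J

V₁ = nRT₁/P₁ = 1.59×8.314×427/247 = 22.9 L.
Adiabatic: TV^(γ−1) = const ⇒ T₂ = 427×(0.131)^0.260 = 252 K; PV^γ = const ⇒ P₂ = 19.1 kPa.
For an ideal gas ΔU = nCvΔT with Cv = R/(γ−1) = 32.0 J/(mol·K).
ΔU = 1.59×32.0×(252−427) = -8900 J.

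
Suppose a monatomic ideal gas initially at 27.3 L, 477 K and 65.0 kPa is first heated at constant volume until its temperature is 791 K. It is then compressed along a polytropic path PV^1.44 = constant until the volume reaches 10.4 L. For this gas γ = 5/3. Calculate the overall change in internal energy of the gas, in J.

n = P₁V₁/(RT₁) = 65.0×27.3/(8.314×477) = 0.447 mol.
Step 1 — Isochoric: V stays 27.3 L; P/T = const ⇒ T₂ = 791 K, P₂ = 108 kPa.
W = 0 (no volume change).
ΔU = nCvΔT = 0.447×12.5×(791−477) = 1750 J.
Q = ΔU = 1750 J.
State after step 1: P = 108 kPa, V = 27.3 L, T = 791 K.
Step 2 — Polytropic n=1.44: T₂ = T₁(V₁/V₂)^(n−1) = 791×(2.62)^0.44 = 1210 K; P₂ = P₁(V₁/V₂)^n = 433 kPa.
W = (P₁V₁−P₂V₂)/(n−1) = (108×27.3−433×10.4)/0.44 = -3540 J.
ΔU = nCvΔT = 0.447×12.5×(1210−791) = 2340 J.
Q = ΔU + W = -1200 J.
Net over both steps: W = -3540 J, Q = 549 J, ΔU = 4090 J.

4090 J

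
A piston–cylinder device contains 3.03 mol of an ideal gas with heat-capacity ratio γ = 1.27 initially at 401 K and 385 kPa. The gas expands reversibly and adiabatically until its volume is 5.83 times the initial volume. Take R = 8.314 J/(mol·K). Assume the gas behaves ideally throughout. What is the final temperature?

249 K

V₁ = nRT₁/P₁ = 3.03×8.314×401/385 = 26.2 L.
Adiabatic: TV^(γ−1) = const ⇒ T₂ = 401×(0.172)^0.270 = 249 K; PV^γ = const ⇒ P₂ = 41.0 kPa.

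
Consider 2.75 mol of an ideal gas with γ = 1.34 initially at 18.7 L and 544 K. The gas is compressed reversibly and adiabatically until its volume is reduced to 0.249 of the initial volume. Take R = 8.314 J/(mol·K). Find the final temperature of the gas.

873 K

P₁ = nRT₁/V₁ = 2.75×8.314×544/18.7 = 665 kPa.
Adiabatic: TV^(γ−1) = const ⇒ T₂ = 544×(4.02)^0.340 = 873 K; PV^γ = const ⇒ P₂ = 4290 kPa.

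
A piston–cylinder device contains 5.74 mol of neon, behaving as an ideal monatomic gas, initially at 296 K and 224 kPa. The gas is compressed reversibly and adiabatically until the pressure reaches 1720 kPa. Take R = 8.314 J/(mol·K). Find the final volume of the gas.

V₁ = nRT₁/P₁ = 5.74×8.314×296/224 = 63.1 L.
Adiabatic: T₂/T₁ = (P₂/P₁)^((γ−1)/γ) ⇒ T₂ = 296×(7.68)^0.400 = 669 K; V₂ = 18.6 L.

18.6 L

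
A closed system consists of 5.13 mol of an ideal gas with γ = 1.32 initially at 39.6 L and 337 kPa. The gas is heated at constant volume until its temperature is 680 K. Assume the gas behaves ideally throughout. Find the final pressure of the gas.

T₁ = P₁V₁/(nR) = 337×39.6/(5.13×8.314) = 313 K.
Isochoric: V stays 39.6 L; P/T = const ⇒ T₂ = 680 K, P₂ = 732 kPa.

732 kPa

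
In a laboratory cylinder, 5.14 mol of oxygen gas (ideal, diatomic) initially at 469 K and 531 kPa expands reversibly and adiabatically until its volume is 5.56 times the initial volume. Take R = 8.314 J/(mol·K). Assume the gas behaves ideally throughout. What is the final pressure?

48.1 kPa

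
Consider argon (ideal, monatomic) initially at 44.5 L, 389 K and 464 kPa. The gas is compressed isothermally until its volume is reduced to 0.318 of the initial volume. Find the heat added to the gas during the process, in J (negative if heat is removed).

n = P₁V₁/(RT₁) = 464×44.5/(8.314×389) = 6.38 mol.
Isothermal: T stays 389 K; PV = const ⇒ V₂ = 14.2 L, P₂ = 1460 kPa.
ΔU = 0 (ideal gas, T constant).
W = nRT ln(V₂/V₁) = 6.38×8.314×389×ln(0.318) = -23700 J.
Q = ΔU + W = -23700 J.

-23700 J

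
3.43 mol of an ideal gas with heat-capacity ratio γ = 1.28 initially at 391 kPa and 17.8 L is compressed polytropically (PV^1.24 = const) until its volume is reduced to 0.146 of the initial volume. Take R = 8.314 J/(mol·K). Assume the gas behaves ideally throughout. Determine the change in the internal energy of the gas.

T₁ = P₁V₁/(nR) = 391×17.8/(3.43×8.314) = 244 K.
Polytropic n=1.24: T₂ = T₁(V₁/V₂)^(n−1) = 244×(6.85)^0.24 = 387 K; P₂ = P₁(V₁/V₂)^n = 4250 kPa.
For an ideal gas ΔU = nCvΔT with Cv = R/(γ−1) = 29.7 J/(mol·K).
ΔU = 3.43×29.7×(387−244) = 14600 J.

14600 J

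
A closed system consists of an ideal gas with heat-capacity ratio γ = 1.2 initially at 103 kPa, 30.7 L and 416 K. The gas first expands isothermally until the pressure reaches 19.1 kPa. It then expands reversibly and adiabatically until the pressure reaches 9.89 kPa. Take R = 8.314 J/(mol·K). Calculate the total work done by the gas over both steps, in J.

6970 J

n = P₁V₁/(RT₁) = 103×30.7/(8.314×416) = 0.914 mol.
Step 1 — Isothermal: T stays 416 K; PV = const ⇒ V₂ = 166 L, P₂ = 19.1 kPa.
ΔU = 0 (ideal gas, T constant).
W = nRT ln(V₂/V₁) = 0.914×8.314×416×ln(5.39) = 5330 J.
Q = ΔU + W = 5330 J.
State after step 1: P = 19.1 kPa, V = 166 L, T = 416 K.
Step 2 — Adiabatic: T₂/T₁ = (P₂/P₁)^((γ−1)/γ) ⇒ T₂ = 416×(0.518)^0.167 = 373 K; V₂ = 287 L.
ΔU = nCvΔT = 0.914×41.6×(373−416) = -1640 J.
Q = 0 for an adiabatic process, so W = −ΔU = 1640 J.
Net over both steps: W = 6970 J, Q = 5330 J, ΔU = -1640 J.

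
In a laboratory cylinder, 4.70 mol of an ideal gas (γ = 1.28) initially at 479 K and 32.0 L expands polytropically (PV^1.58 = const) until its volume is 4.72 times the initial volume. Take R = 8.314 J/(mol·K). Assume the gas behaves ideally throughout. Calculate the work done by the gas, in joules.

P₁ = nRT₁/V₁ = 4.70×8.314×479/32.0 = 585 kPa.
Polytropic n=1.58: T₂ = T₁(V₁/V₂)^(n−1) = 479×(0.212)^0.58 = 195 K; P₂ = P₁(V₁/V₂)^n = 50.4 kPa.
W = (P₁V₁−P₂V₂)/(n−1) = (585×32.0−50.4×151)/0.58 = 19200 J.

19200 J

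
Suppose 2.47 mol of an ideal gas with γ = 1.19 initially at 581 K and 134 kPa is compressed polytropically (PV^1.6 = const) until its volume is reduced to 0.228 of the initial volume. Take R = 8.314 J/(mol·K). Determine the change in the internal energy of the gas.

89700 J

V₁ = nRT₁/P₁ = 2.47×8.314×581/134 = 89.0 L.
Polytropic n=1.6: T₂ = T₁(V₁/V₂)^(n−1) = 581×(4.39)^0.60 = 1410 K; P₂ = P₁(V₁/V₂)^n = 1430 kPa.
For an ideal gas ΔU = nCvΔT with Cv = R/(γ−1) = 43.8 J/(mol·K).
ΔU = 2.47×43.8×(1410−581) = 89700 J.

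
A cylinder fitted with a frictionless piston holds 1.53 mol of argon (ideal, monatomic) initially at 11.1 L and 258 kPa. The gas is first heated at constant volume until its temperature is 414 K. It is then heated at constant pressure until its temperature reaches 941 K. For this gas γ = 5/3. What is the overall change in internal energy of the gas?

T₁ = P₁V₁/(nR) = 258×11.1/(1.53×8.314) = 225 K.
Step 1 — Isochoric: V stays 11.1 L; P/T = const ⇒ T₂ = 414 K, P₂ = 474 kPa.
W = 0 (no volume change).
ΔU = nCvΔT = 1.53×12.5×(414−225) = 3600 J.
Q = ΔU = 3600 J.
State after step 1: P = 474 kPa, V = 11.1 L, T = 414 K.
Step 2 — Isobaric: P stays 474 kPa; V/T = const ⇒ T₂ = 941 K, V₂ = 25.2 L.
W = PΔV = 474×(25.2−11.1) kPa·L = 6700 J.
ΔU = nCvΔT = 1.53×12.5×(941−414) = 10100 J.
Q = ΔU + W = nCpΔT = 16800 J.
Net over both steps: W = 6700 J, Q = 20400 J, ΔU = 13700 J.

13700 J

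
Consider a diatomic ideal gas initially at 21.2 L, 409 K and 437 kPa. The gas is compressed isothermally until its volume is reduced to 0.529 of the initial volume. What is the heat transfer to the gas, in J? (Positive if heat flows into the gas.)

-5900 J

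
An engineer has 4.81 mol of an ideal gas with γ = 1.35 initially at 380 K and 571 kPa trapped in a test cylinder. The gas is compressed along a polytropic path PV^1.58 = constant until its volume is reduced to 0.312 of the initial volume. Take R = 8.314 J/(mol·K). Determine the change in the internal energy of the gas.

V₁ = nRT₁/P₁ = 4.81×8.314×380/571 = 26.6 L.
Polytropic n=1.58: T₂ = T₁(V₁/V₂)^(n−1) = 380×(3.21)^0.58 = 747 K; P₂ = P₁(V₁/V₂)^n = 3600 kPa.
For an ideal gas ΔU = nCvΔT with Cv = R/(γ−1) = 23.8 J/(mol·K).
ΔU = 4.81×23.8×(747−380) = 41900 J.

41900 J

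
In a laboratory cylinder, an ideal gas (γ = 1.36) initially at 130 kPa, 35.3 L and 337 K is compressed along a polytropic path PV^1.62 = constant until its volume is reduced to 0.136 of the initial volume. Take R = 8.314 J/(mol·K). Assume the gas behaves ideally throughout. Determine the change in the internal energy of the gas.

n = P₁V₁/(RT₁) = 130×35.3/(8.314×337) = 1.64 mol.
Polytropic n=1.62: T₂ = T₁(V₁/V₂)^(n−1) = 337×(7.35)^0.62 = 1160 K; P₂ = P₁(V₁/V₂)^n = 3290 kPa.
For an ideal gas ΔU = nCvΔT with Cv = R/(γ−1) = 23.1 J/(mol·K).
ΔU = 1.64×23.1×(1160−337) = 31200 J.

31200 J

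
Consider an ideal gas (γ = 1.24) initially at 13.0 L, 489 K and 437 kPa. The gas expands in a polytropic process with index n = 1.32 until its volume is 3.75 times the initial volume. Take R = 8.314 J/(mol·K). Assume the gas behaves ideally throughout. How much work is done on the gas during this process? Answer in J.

-6120 J

n = P₁V₁/(RT₁) = 437×13.0/(8.314×489) = 1.40 mol.
Polytropic n=1.32: T₂ = T₁(V₁/V₂)^(n−1) = 489×(0.267)^0.32 = 320 K; P₂ = P₁(V₁/V₂)^n = 76.3 kPa.
W = (P₁V₁−P₂V₂)/(n−1) = (437×13.0−76.3×48.8)/0.32 = 6120 J.
Work done on the gas = −W_by = -6120 J.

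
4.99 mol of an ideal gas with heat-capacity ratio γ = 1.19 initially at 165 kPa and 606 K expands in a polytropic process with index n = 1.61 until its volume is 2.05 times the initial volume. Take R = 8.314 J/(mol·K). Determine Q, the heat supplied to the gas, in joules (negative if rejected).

V₁ = nRT₁/P₁ = 4.99×8.314×606/165 = 152 L.
Polytropic n=1.61: T₂ = T₁(V₁/V₂)^(n−1) = 606×(0.488)^0.61 = 391 K; P₂ = P₁(V₁/V₂)^n = 51.9 kPa.
W = (P₁V₁−P₂V₂)/(n−1) = (165×152−51.9×312)/0.61 = 14600 J.
ΔU = nCvΔT = 4.99×43.8×(391−606) = -46900 J.
Q = ΔU + W = -32300 J.

-32300 J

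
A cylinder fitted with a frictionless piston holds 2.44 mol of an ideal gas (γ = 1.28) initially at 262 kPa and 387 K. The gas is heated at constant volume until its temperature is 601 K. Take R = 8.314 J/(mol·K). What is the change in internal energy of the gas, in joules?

V₁ = nRT₁/P₁ = 2.44×8.314×387/262 = 30.0 L.
Isochoric: V stays 30.0 L; P/T = const ⇒ T₂ = 601 K, P₂ = 407 kPa.
For an ideal gas ΔU = nCvΔT with Cv = R/(γ−1) = 29.7 J/(mol·K).
ΔU = 2.44×29.7×(601−387) = 15500 J.

15500 J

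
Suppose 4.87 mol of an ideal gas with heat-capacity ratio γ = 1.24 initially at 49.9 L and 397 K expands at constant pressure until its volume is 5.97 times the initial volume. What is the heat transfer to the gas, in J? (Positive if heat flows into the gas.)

413000 J

P₁ = nRT₁/V₁ = 4.87×8.314×397/49.9 = 322 kPa.
Isobaric: P stays 322 kPa; V/T = const ⇒ T₂ = 2370 K, V₂ = 298 L.
W = PΔV = 322×(298−49.9) kPa·L = 79900 J.
ΔU = nCvΔT = 4.87×34.6×(2370−397) = 333000 J.
Q = ΔU + W = nCpΔT = 413000 J.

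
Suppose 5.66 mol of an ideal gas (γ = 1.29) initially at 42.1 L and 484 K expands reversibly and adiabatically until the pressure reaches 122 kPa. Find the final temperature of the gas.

P₁ = nRT₁/V₁ = 5.66×8.314×484/42.1 = 541 kPa.
Adiabatic: T₂/T₁ = (P₂/P₁)^((γ−1)/γ) ⇒ T₂ = 484×(0.226)^0.225 = 346 K; V₂ = 134 L.

346 K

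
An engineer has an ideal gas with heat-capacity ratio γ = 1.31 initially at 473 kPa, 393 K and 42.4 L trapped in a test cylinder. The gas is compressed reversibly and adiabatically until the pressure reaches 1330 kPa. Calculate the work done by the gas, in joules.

-17900 J

n = P₁V₁/(RT₁) = 473×42.4/(8.314×393) = 6.14 mol.
Adiabatic: T₂/T₁ = (P₂/P₁)^((γ−1)/γ) ⇒ T₂ = 393×(2.81)^0.237 = 502 K; V₂ = 19.3 L.
ΔU = nCvΔT = 6.14×26.8×(502−393) = 17900 J.
Q = 0 for an adiabatic process, so W = −ΔU = -17900 J.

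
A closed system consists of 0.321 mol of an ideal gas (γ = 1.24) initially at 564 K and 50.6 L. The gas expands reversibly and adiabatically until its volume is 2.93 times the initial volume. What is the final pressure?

P₁ = nRT₁/V₁ = 0.321×8.314×564/50.6 = 29.7 kPa.
Adiabatic: TV^(γ−1) = const ⇒ T₂ = 564×(0.341)^0.240 = 436 K; PV^γ = const ⇒ P₂ = 7.84 kPa.

7.84 kPa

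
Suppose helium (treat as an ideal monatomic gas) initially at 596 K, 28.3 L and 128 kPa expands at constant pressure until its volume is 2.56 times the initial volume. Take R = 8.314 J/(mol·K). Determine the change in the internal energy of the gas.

n = P₁V₁/(RT₁) = 128×28.3/(8.314×596) = 0.731 mol.
Isobaric: P stays 128 kPa; V/T = const ⇒ T₂ = 1530 K, V₂ = 72.4 L.
For an ideal gas ΔU = nCvΔT with Cv = (3/2)R = 12.5 J/(mol·K).
ΔU = 0.731×12.5×(1530−596) = 8480 J.

8480 J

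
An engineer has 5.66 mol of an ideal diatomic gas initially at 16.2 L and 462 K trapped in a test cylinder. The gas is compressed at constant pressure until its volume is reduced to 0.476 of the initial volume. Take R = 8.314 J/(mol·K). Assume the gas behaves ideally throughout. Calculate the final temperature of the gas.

220 K

P₁ = nRT₁/V₁ = 5.66×8.314×462/16.2 = 1340 kPa.
Isobaric: P stays 1340 kPa; V/T = const ⇒ T₂ = 220 K, V₂ = 7.71 L.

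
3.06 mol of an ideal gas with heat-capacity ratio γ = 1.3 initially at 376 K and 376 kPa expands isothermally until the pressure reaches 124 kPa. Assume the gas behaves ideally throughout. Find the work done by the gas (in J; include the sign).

10600 J

V₁ = nRT₁/P₁ = 3.06×8.314×376/376 = 25.4 L.
Isothermal: T stays 376 K; PV = const ⇒ V₂ = 77.1 L, P₂ = 124 kPa.
W = nRT ln(V₂/V₁) = 3.06×8.314×376×ln(3.03) = 10600 J.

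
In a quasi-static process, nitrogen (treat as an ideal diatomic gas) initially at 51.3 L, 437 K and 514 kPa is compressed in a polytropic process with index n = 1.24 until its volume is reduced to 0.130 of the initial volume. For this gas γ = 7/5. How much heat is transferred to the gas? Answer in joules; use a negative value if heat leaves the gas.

n = P₁V₁/(RT₁) = 514×51.3/(8.314×437) = 7.26 mol.
Polytropic n=1.24: T₂ = T₁(V₁/V₂)^(n−1) = 437×(7.69)^0.24 = 713 K; P₂ = P₁(V₁/V₂)^n = 6450 kPa.
W = (P₁V₁−P₂V₂)/(n−1) = (514×51.3−6450×6.67)/0.24 = -69400 J.
ΔU = nCvΔT = 7.26×20.8×(713−437) = 41600 J.
Q = ΔU + W = -27800 J.

-27800 J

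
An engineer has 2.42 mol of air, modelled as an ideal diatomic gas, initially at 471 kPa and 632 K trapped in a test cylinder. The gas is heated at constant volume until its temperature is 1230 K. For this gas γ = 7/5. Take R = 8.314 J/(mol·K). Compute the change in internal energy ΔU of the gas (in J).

V₁ = nRT₁/P₁ = 2.42×8.314×632/471 = 27.0 L.
Isochoric: V stays 27.0 L; P/T = const ⇒ T₂ = 1230 K, P₂ = 917 kPa.
For an ideal gas ΔU = nCvΔT with Cv = (5/2)R = 20.8 J/(mol·K).
ΔU = 2.42×20.8×(1230−632) = 30100 J.

30100 J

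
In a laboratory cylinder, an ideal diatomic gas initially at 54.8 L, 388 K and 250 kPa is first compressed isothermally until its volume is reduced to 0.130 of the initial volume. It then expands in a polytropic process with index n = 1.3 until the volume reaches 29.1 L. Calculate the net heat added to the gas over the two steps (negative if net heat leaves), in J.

-24000 J

n = P₁V₁/(RT₁) = 250×54.8/(8.314×388) = 4.25 mol.
Step 1 — Isothermal: T stays 388 K; PV = const ⇒ V₂ = 7.12 L, P₂ = 1920 kPa.
ΔU = 0 (ideal gas, T constant).
W = nRT ln(V₂/V₁) = 4.25×8.314×388×ln(0.130) = -28000 J.
Q = ΔU + W = -28000 J.
State after step 1: P = 1920 kPa, V = 7.12 L, T = 388 K.
Step 2 — Polytropic n=1.3: T₂ = T₁(V₁/V₂)^(n−1) = 388×(0.245)^0.30 = 254 K; P₂ = P₁(V₁/V₂)^n = 309 kPa.
W = (P₁V₁−P₂V₂)/(n−1) = (1920×7.12−309×29.1)/0.30 = 15700 J.
ΔU = nCvΔT = 4.25×20.8×(254−388) = -11800 J.
Q = ΔU + W = 3930 J.
Net over both steps: W = -12200 J, Q = -24000 J, ΔU = -11800 J.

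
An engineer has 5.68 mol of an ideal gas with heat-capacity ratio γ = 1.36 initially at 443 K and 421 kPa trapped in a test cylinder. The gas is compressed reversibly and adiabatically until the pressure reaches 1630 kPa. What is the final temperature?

634 K

V₁ = nRT₁/P₁ = 5.68×8.314×443/421 = 49.7 L.
Adiabatic: T₂/T₁ = (P₂/P₁)^((γ−1)/γ) ⇒ T₂ = 443×(3.87)^0.265 = 634 K; V₂ = 18.4 L.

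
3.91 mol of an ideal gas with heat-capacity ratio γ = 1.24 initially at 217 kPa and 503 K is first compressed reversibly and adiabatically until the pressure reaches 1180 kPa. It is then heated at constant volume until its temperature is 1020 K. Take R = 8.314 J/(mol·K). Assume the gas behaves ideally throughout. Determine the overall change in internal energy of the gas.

70000 J

V₁ = nRT₁/P₁ = 3.91×8.314×503/217 = 75.4 L.
Step 1 — Adiabatic: T₂/T₁ = (P₂/P₁)^((γ−1)/γ) ⇒ T₂ = 503×(5.44)^0.194 = 698 K; V₂ = 19.2 L.
ΔU = nCvΔT = 3.91×34.6×(698−503) = 26400 J.
Q = 0 for an adiabatic process, so W = −ΔU = -26400 J.
State after step 1: P = 1180 kPa, V = 19.2 L, T = 698 K.
Step 2 — Isochoric: V stays 19.2 L; P/T = const ⇒ T₂ = 1020 K, P₂ = 1720 kPa.
W = 0 (no volume change).
ΔU = nCvΔT = 3.91×34.6×(1020−698) = 43600 J.
Q = ΔU = 43600 J.
Net over both steps: W = -26400 J, Q = 43600 J, ΔU = 70000 J.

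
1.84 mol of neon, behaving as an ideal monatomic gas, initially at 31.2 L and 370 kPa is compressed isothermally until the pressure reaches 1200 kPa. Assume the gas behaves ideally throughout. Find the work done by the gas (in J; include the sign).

-13600 J

T₁ = P₁V₁/(nR) = 370×31.2/(1.84×8.314) = 755 K.
Isothermal: T stays 755 K; PV = const ⇒ V₂ = 9.62 L, P₂ = 1200 kPa.
W = nRT ln(V₂/V₁) = 1.84×8.314×755×ln(0.308) = -13600 J.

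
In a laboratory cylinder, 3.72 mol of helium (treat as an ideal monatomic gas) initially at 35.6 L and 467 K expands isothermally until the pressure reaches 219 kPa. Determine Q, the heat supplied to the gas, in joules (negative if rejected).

8910 J

P₁ = nRT₁/V₁ = 3.72×8.314×467/35.6 = 406 kPa.
Isothermal: T stays 467 K; PV = const ⇒ V₂ = 66.0 L, P₂ = 219 kPa.
ΔU = 0 (ideal gas, T constant).
W = nRT ln(V₂/V₁) = 3.72×8.314×467×ln(1.85) = 8910 J.
Q = ΔU + W = 8910 J.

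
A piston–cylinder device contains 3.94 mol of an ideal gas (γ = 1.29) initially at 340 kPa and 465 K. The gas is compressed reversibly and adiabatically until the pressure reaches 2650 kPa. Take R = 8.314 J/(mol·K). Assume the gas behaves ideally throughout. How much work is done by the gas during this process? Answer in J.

V₁ = nRT₁/P₁ = 3.94×8.314×465/340 = 44.8 L.
Adiabatic: T₂/T₁ = (P₂/P₁)^((γ−1)/γ) ⇒ T₂ = 465×(7.79)^0.225 = 738 K; V₂ = 9.12 L.
ΔU = nCvΔT = 3.94×28.7×(738−465) = 30800 J.
Q = 0 for an adiabatic process, so W = −ΔU = -30800 J.

-30800 J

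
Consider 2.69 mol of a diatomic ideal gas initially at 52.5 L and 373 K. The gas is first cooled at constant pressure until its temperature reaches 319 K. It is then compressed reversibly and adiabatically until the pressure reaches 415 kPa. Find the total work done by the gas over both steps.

-6840 J

P₁ = nRT₁/V₁ = 2.69×8.314×373/52.5 = 159 kPa.
Step 1 — Isobaric: P stays 159 kPa; V/T = const ⇒ T₂ = 319 K, V₂ = 44.9 L.
W = PΔV = 159×(44.9−52.5) kPa·L = -1210 J.
ΔU = nCvΔT = 2.69×20.8×(319−373) = -3020 J.
Q = ΔU + W = nCpΔT = -4230 J.
State after step 1: P = 159 kPa, V = 44.9 L, T = 319 K.
Step 2 — Adiabatic: T₂/T₁ = (P₂/P₁)^((γ−1)/γ) ⇒ T₂ = 319×(2.61)^0.286 = 420 K; V₂ = 22.6 L.
ΔU = nCvΔT = 2.69×20.8×(420−319) = 5630 J.
Q = 0 for an adiabatic process, so W = −ΔU = -5630 J.
Net over both steps: W = -6840 J, Q = -4230 J, ΔU = 2610 J.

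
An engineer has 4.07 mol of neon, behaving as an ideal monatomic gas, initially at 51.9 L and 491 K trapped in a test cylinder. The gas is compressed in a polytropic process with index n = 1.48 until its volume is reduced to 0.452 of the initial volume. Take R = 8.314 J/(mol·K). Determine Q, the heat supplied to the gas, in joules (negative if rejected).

-4500 J

P₁ = nRT₁/V₁ = 4.07×8.314×491/51.9 = 320 kPa.
Polytropic n=1.48: T₂ = T₁(V₁/V₂)^(n−1) = 491×(2.21)^0.48 = 719 K; P₂ = P₁(V₁/V₂)^n = 1040 kPa.
W = (P₁V₁−P₂V₂)/(n−1) = (320×51.9−1040×23.5)/0.48 = -16100 J.
ΔU = nCvΔT = 4.07×12.5×(719−491) = 11600 J.
Q = ΔU + W = -4500 J.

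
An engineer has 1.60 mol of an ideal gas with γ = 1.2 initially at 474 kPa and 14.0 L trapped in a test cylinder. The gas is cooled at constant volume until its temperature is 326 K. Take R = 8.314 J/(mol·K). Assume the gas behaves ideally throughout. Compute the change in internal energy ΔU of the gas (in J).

-11500 J

T₁ = P₁V₁/(nR) = 474×14.0/(1.60×8.314) = 499 K.
Isochoric: V stays 14.0 L; P/T = const ⇒ T₂ = 326 K, P₂ = 310 kPa.
For an ideal gas ΔU = nCvΔT with Cv = R/(γ−1) = 41.6 J/(mol·K).
ΔU = 1.60×41.6×(326−499) = -11500 J.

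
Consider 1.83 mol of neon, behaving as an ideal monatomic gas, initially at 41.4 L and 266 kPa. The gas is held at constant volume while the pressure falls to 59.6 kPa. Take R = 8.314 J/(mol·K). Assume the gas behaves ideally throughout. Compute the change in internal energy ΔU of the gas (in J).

T₁ = P₁V₁/(nR) = 266×41.4/(1.83×8.314) = 724 K.
Isochoric: V stays 41.4 L; P/T = const ⇒ T₂ = 162 K, P₂ = 59.6 kPa.
For an ideal gas ΔU = nCvΔT with Cv = (3/2)R = 12.5 J/(mol·K).
ΔU = 1.83×12.5×(162−724) = -12800 J.

-12800 J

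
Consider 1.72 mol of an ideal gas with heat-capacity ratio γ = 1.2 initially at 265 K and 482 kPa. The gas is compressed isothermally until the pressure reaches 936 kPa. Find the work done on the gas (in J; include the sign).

2510 J

V₁ = nRT₁/P₁ = 1.72×8.314×265/482 = 7.86 L.
Isothermal: T stays 265 K; PV = const ⇒ V₂ = 4.05 L, P₂ = 936 kPa.
W = nRT ln(V₂/V₁) = 1.72×8.314×265×ln(0.515) = -2510 J.
Work done on the gas = −W_by = 2510 J.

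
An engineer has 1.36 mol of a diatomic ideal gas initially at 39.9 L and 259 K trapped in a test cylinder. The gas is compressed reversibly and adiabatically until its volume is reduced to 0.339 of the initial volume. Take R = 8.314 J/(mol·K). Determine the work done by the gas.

-3960 J

P₁ = nRT₁/V₁ = 1.36×8.314×259/39.9 = 73.4 kPa.
Adiabatic: TV^(γ−1) = const ⇒ T₂ = 259×(2.95)^0.400 = 399 K; PV^γ = const ⇒ P₂ = 334 kPa.
ΔU = nCvΔT = 1.36×20.8×(399−259) = 3960 J.
Q = 0 for an adiabatic process, so W = −ΔU = -3960 J.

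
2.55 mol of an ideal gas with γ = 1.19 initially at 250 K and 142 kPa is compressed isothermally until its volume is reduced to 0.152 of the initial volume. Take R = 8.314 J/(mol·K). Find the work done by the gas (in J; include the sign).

V₁ = nRT₁/P₁ = 2.55×8.314×250/142 = 37.3 L.
Isothermal: T stays 250 K; PV = const ⇒ V₂ = 5.67 L, P₂ = 934 kPa.
W = nRT ln(V₂/V₁) = 2.55×8.314×250×ln(0.152) = -9980 J.

-9980 J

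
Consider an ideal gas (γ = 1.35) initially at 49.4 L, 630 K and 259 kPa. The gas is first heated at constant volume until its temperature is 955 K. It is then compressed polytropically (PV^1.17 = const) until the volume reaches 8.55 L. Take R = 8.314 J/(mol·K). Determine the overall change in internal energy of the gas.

n = P₁V₁/(RT₁) = 259×49.4/(8.314×630) = 2.44 mol.
Step 1 — Isochoric: V stays 49.4 L; P/T = const ⇒ T₂ = 955 K, P₂ = 393 kPa.
W = 0 (no volume change).
ΔU = nCvΔT = 2.44×23.8×(955−630) = 18900 J.
Q = ΔU = 18900 J.
State after step 1: P = 393 kPa, V = 49.4 L, T = 955 K.
Step 2 — Polytropic n=1.17: T₂ = T₁(V₁/V₂)^(n−1) = 955×(5.78)^0.17 = 1290 K; P₂ = P₁(V₁/V₂)^n = 3060 kPa.
W = (P₁V₁−P₂V₂)/(n−1) = (393×49.4−3060×8.55)/0.17 = -39600 J.
ΔU = nCvΔT = 2.44×23.8×(1290−955) = 19300 J.
Q = ΔU + W = -20400 J.
Net over both steps: W = -39600 J, Q = -1530 J, ΔU = 38100 J.

38100 J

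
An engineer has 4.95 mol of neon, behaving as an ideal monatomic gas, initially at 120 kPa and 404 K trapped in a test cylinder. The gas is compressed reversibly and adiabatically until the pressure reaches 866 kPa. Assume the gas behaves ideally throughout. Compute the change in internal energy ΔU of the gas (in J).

30000 J

V₁ = nRT₁/P₁ = 4.95×8.314×404/120 = 139 L.
Adiabatic: T₂/T₁ = (P₂/P₁)^((γ−1)/γ) ⇒ T₂ = 404×(7.22)^0.400 = 891 K; V₂ = 42.3 L.
For an ideal gas ΔU = nCvΔT with Cv = (3/2)R = 12.5 J/(mol·K).
ΔU = 4.95×12.5×(891−404) = 30000 J.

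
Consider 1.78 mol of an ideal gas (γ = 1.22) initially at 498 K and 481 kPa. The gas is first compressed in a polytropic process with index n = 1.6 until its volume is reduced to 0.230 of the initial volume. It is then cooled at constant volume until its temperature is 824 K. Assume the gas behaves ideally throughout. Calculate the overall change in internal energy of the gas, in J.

21900 J

V₁ = nRT₁/P₁ = 1.78×8.314×498/481 = 15.3 L.
Step 1 — Polytropic n=1.6: T₂ = T₁(V₁/V₂)^(n−1) = 498×(4.35)^0.60 = 1200 K; P₂ = P₁(V₁/V₂)^n = 5050 kPa.
W = (P₁V₁−P₂V₂)/(n−1) = (481×15.3−5050×3.52)/0.60 = -17400 J.
ΔU = nCvΔT = 1.78×37.8×(1200−498) = 47400 J.
Q = ΔU + W = 30000 J.
State after step 1: P = 5050 kPa, V = 3.52 L, T = 1200 K.
Step 2 — Isochoric: V stays 3.52 L; P/T = const ⇒ T₂ = 824 K, P₂ = 3460 kPa.
W = 0 (no volume change).
ΔU = nCvΔT = 1.78×37.8×(824−1200) = -25500 J.
Q = ΔU = -25500 J.
Net over both steps: W = -17400 J, Q = 4550 J, ΔU = 21900 J.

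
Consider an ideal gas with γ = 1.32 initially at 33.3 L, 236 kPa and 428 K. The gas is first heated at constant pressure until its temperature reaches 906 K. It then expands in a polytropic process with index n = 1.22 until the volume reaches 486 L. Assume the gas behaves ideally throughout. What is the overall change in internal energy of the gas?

9440 J

n = P₁V₁/(RT₁) = 236×33.3/(8.314×428) = 2.21 mol.
Step 1 — Isobaric: P stays 236 kPa; V/T = const ⇒ T₂ = 906 K, V₂ = 70.5 L.
W = PΔV = 236×(70.5−33.3) kPa·L = 8780 J.
ΔU = nCvΔT = 2.21×26.0×(906−428) = 27400 J.
Q = ΔU + W = nCpΔT = 36200 J.
State after step 1: P = 236 kPa, V = 70.5 L, T = 906 K.
Step 2 — Polytropic n=1.22: T₂ = T₁(V₁/V₂)^(n−1) = 906×(0.145)^0.22 = 592 K; P₂ = P₁(V₁/V₂)^n = 22.4 kPa.
W = (P₁V₁−P₂V₂)/(n−1) = (236×70.5−22.4×486)/0.22 = 26200 J.
ΔU = nCvΔT = 2.21×26.0×(592−906) = -18000 J.
Q = ΔU + W = 8180 J.
Net over both steps: W = 34900 J, Q = 44400 J, ΔU = 9440 J.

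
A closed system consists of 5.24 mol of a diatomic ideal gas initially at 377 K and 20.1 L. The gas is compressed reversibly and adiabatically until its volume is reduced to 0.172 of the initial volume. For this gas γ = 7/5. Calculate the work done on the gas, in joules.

P₁ = nRT₁/V₁ = 5.24×8.314×377/20.1 = 817 kPa.
Adiabatic: TV^(γ−1) = const ⇒ T₂ = 377×(5.81)^0.400 = 762 K; PV^γ = const ⇒ P₂ = 9610 kPa.
ΔU = nCvΔT = 5.24×20.8×(762−377) = 42000 J.
Q = 0 for an adiabatic process, so W = −ΔU = -42000 J.
Work done on the gas = −W_by = 42000 J.

42000 J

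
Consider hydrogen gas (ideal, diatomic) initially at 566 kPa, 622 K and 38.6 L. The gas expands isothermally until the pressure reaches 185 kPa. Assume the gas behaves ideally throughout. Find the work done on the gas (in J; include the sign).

n = P₁V₁/(RT₁) = 566×38.6/(8.314×622) = 4.22 mol.
Isothermal: T stays 622 K; PV = const ⇒ V₂ = 118 L, P₂ = 185 kPa.
W = nRT ln(V₂/V₁) = 4.22×8.314×622×ln(3.06) = 24400 J.
Work done on the gas = −W_by = -24400 J.

-24400 J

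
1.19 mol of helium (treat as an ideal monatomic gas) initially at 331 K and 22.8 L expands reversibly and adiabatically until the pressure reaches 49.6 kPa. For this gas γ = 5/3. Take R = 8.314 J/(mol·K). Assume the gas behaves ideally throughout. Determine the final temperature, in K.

P₁ = nRT₁/V₁ = 1.19×8.314×331/22.8 = 144 kPa.
Adiabatic: T₂/T₁ = (P₂/P₁)^((γ−1)/γ) ⇒ T₂ = 331×(0.345)^0.400 = 216 K; V₂ = 43.2 L.

216 K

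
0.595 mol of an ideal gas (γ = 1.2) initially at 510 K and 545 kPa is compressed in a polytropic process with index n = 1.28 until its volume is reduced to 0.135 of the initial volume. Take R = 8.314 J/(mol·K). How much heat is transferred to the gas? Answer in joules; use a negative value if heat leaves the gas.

2710 J

V₁ = nRT₁/P₁ = 0.595×8.314×510/545 = 4.63 L.
Polytropic n=1.28: T₂ = T₁(V₁/V₂)^(n−1) = 510×(7.41)^0.28 = 893 K; P₂ = P₁(V₁/V₂)^n = 7070 kPa.
W = (P₁V₁−P₂V₂)/(n−1) = (545×4.63−7070×0.625)/0.28 = -6770 J.
ΔU = nCvΔT = 0.595×41.6×(893−510) = 9480 J.
Q = ΔU + W = 2710 J.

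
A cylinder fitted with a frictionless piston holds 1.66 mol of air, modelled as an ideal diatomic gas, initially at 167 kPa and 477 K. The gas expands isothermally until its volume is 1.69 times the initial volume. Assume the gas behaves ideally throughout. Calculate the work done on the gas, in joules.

-3450 J

V₁ = nRT₁/P₁ = 1.66×8.314×477/167 = 39.4 L.
Isothermal: T stays 477 K; PV = const ⇒ V₂ = 66.6 L, P₂ = 98.8 kPa.
W = nRT ln(V₂/V₁) = 1.66×8.314×477×ln(1.69) = 3450 J.
Work done on the gas = −W_by = -3450 J.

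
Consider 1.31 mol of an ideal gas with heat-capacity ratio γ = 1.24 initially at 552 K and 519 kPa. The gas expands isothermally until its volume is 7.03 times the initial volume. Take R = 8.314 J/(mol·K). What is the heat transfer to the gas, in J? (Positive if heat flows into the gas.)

11700 J

V₁ = nRT₁/P₁ = 1.31×8.314×552/519 = 11.6 L.
Isothermal: T stays 552 K; PV = const ⇒ V₂ = 81.4 L, P₂ = 73.8 kPa.
ΔU = 0 (ideal gas, T constant).
W = nRT ln(V₂/V₁) = 1.31×8.314×552×ln(7.03) = 11700 J.
Q = ΔU + W = 11700 J.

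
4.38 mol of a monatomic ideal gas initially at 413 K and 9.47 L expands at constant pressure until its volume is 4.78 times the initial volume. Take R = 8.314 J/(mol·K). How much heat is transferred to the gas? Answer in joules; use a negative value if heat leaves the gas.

142000 J

P₁ = nRT₁/V₁ = 4.38×8.314×413/9.47 = 1590 kPa.
Isobaric: P stays 1590 kPa; V/T = const ⇒ T₂ = 1970 K, V₂ = 45.3 L.
W = PΔV = 1590×(45.3−9.47) kPa·L = 56800 J.
ΔU = nCvΔT = 4.38×12.5×(1970−413) = 85300 J.
Q = ΔU + W = nCpΔT = 142000 J.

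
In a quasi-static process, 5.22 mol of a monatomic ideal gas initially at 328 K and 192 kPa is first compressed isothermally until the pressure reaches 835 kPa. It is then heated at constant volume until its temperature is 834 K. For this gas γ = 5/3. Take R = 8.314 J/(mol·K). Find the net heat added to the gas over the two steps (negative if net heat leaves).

V₁ = nRT₁/P₁ = 5.22×8.314×328/192 = 74.1 L.
Step 1 — Isothermal: T stays 328 K; PV = const ⇒ V₂ = 17.0 L, P₂ = 835 kPa.
ΔU = 0 (ideal gas, T constant).
W = nRT ln(V₂/V₁) = 5.22×8.314×328×ln(0.230) = -20900 J.
Q = ΔU + W = -20900 J.
State after step 1: P = 835 kPa, V = 17.0 L, T = 328 K.
Step 2 — Isochoric: V stays 17.0 L; P/T = const ⇒ T₂ = 834 K, P₂ = 2120 kPa.
W = 0 (no volume change).
ΔU = nCvΔT = 5.22×12.5×(834−328) = 32900 J.
Q = ΔU = 32900 J.
Net over both steps: W = -20900 J, Q = 12000 J, ΔU = 32900 J.

12000 J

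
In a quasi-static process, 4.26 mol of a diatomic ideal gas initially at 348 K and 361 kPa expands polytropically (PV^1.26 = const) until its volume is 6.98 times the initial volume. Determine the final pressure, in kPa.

V₁ = nRT₁/P₁ = 4.26×8.314×348/361 = 34.1 L.
Polytropic n=1.26: T₂ = T₁(V₁/V₂)^(n−1) = 348×(0.143)^0.26 = 210 K; P₂ = P₁(V₁/V₂)^n = 31.2 kPa.

31.2 kPa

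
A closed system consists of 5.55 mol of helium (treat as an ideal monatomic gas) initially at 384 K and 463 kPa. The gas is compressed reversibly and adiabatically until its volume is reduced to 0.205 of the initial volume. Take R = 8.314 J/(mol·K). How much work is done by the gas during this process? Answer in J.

-49900 J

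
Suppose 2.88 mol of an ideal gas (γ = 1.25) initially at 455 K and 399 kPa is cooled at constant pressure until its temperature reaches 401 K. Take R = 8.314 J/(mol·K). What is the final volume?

24.1 L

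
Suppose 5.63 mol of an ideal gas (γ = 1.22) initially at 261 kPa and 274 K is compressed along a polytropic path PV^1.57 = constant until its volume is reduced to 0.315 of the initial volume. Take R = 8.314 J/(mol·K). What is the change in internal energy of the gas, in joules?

54300 J

V₁ = nRT₁/P₁ = 5.63×8.314×274/261 = 49.1 L.
Polytropic n=1.57: T₂ = T₁(V₁/V₂)^(n−1) = 274×(3.17)^0.57 = 529 K; P₂ = P₁(V₁/V₂)^n = 1600 kPa.
For an ideal gas ΔU = nCvΔT with Cv = R/(γ−1) = 37.8 J/(mol·K).
ΔU = 5.63×37.8×(529−274) = 54300 J.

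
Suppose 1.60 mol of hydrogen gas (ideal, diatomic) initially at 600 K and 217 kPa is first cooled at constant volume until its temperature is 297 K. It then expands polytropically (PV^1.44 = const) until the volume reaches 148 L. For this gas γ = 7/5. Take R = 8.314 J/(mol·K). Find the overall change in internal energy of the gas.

V₁ = nRT₁/P₁ = 1.60×8.314×600/217 = 36.8 L.
Step 1 — Isochoric: V stays 36.8 L; P/T = const ⇒ T₂ = 297 K, P₂ = 107 kPa.
W = 0 (no volume change).
ΔU = nCvΔT = 1.60×20.8×(297−600) = -10100 J.
Q = ΔU = -10100 J.
State after step 1: P = 107 kPa, V = 36.8 L, T = 297 K.
Step 2 — Polytropic n=1.44: T₂ = T₁(V₁/V₂)^(n−1) = 297×(0.249)^0.44 = 161 K; P₂ = P₁(V₁/V₂)^n = 14.5 kPa.
W = (P₁V₁−P₂V₂)/(n−1) = (107×36.8−14.5×148)/0.44 = 4110 J.
ΔU = nCvΔT = 1.60×20.8×(161−297) = -4520 J.
Q = ΔU + W = -411 J.
Net over both steps: W = 4110 J, Q = -10500 J, ΔU = -14600 J.

-14600 J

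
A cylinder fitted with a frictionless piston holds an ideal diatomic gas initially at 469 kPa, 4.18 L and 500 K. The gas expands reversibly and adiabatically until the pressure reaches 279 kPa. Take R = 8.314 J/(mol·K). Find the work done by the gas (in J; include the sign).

676 J

n = P₁V₁/(RT₁) = 469×4.18/(8.314×500) = 0.472 mol.
Adiabatic: T₂/T₁ = (P₂/P₁)^((γ−1)/γ) ⇒ T₂ = 500×(0.595)^0.286 = 431 K; V₂ = 6.06 L.
ΔU = nCvΔT = 0.472×20.8×(431−500) = -676 J.
Q = 0 for an adiabatic process, so W = −ΔU = 676 J.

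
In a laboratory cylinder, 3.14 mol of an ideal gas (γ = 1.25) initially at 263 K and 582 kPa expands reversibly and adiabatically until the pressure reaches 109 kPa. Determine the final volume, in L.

V₁ = nRT₁/P₁ = 3.14×8.314×263/582 = 11.8 L.
Adiabatic: T₂/T₁ = (P₂/P₁)^((γ−1)/γ) ⇒ T₂ = 263×(0.187)^0.200 = 188 K; V₂ = 45.1 L.

45.1 L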